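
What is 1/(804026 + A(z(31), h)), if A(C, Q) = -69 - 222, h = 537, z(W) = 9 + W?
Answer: 1/803735 ≈ 1.2442e-6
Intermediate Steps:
A(C, Q) = -291
1/(804026 + A(z(31), h)) = 1/(804026 - 291) = 1/803735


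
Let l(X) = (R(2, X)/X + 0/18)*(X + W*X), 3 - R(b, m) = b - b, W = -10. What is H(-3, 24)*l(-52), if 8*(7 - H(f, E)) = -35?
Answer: -2457/8 ≈ -307.13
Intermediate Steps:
H(f, E) = 91/8 (H(f, E) = 7 - 1/8*(-35) = 7 + 35/8 = 91/8)
R(b, m) = 3 (R(b, m) = 3 - (b - b) = 3 - 1*0 = 3 + 0 = 3)
l(X) = -27 (l(X) = (3/X + 0/18)*(X - 10*X) = (3/X + 0*(1/18))*(-9*X) = (3/X + 0)*(-9*X) = (3/X)*(-9*X) = -27)
H(-3, 24)*l(-52) = (91/8)*(-27) = -2457/8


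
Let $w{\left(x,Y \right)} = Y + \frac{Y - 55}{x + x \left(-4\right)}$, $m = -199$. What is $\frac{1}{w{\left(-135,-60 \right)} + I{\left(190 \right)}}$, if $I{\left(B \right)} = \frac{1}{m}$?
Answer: $- \frac{16119}{971798} \approx -0.016587$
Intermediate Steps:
$w{\left(x,Y \right)} = Y - \frac{-55 + Y}{3 x}$ ($w{\left(x,Y \right)} = Y + \frac{-55 + Y}{x - 4 x} = Y + \frac{-55 + Y}{\left(-3\right) x} = Y + \left(-55 + Y\right) \left(- \frac{1}{3 x}\right) = Y - \frac{-55 + Y}{3 x}$)
$I{\left(B \right)} = - \frac{1}{199}$ ($I{\left(B \right)} = \frac{1}{-199} = - \frac{1}{199}$)
$\frac{1}{w{\left(-135,-60 \right)} + I{\left(190 \right)}} = \frac{1}{\frac{55 - -60 + 3 \left(-60\right) \left(-135\right)}{3 \left(-135\right)} - \frac{1}{199}} = \frac{1}{\frac{1}{3} \left(- \frac{1}{135}\right) \left(55 + 60 + 24300\right) - \frac{1}{199}} = \frac{1}{\frac{1}{3} \left(- \frac{1}{135}\right) 24415 - \frac{1}{199}} = \frac{1}{- \frac{4883}{81} - \frac{1}{199}} = \frac{1}{- \frac{971798}{16119}} = - \frac{16119}{971798}$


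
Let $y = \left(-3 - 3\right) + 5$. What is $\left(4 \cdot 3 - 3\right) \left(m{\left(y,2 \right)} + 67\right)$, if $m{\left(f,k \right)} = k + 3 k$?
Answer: $675$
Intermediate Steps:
$y = -1$ ($y = -6 + 5 = -1$)
$m{\left(f,k \right)} = 4 k$
$\left(4 \cdot 3 - 3\right) \left(m{\left(y,2 \right)} + 67\right) = \left(4 \cdot 3 - 3\right) \left(4 \cdot 2 + 67\right) = \left(12 - 3\right) \left(8 + 67\right) = 9 \cdot 75 = 675$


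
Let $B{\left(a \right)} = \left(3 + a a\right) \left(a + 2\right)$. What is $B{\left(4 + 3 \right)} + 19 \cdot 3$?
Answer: $525$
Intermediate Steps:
$B{\left(a \right)} = \left(2 + a\right) \left(3 + a^{2}\right)$ ($B{\left(a \right)} = \left(3 + a^{2}\right) \left(2 + a\right) = \left(2 + a\right) \left(3 + a^{2}\right)$)
$B{\left(4 + 3 \right)} + 19 \cdot 3 = \left(6 + \left(4 + 3\right)^{3} + 2 \left(4 + 3\right)^{2} + 3 \left(4 + 3\right)\right) + 19 \cdot 3 = \left(6 + 7^{3} + 2 \cdot 7^{2} + 3 \cdot 7\right) + 57 = \left(6 + 343 + 2 \cdot 49 + 21\right) + 57 = \left(6 + 343 + 98 + 21\right) + 57 = 468 + 57 = 525$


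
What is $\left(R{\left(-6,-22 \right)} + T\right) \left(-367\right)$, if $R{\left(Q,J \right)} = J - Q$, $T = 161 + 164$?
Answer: $-113403$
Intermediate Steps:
$T = 325$
$\left(R{\left(-6,-22 \right)} + T\right) \left(-367\right) = \left(\left(-22 - -6\right) + 325\right) \left(-367\right) = \left(\left(-22 + 6\right) + 325\right) \left(-367\right) = \left(-16 + 325\right) \left(-367\right) = 309 \left(-367\right) = -113403$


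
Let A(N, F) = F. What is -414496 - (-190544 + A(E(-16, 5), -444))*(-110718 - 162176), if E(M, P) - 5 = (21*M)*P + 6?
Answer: -52119893768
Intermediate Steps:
E(M, P) = 11 + 21*M*P (E(M, P) = 5 + ((21*M)*P + 6) = 5 + (21*M*P + 6) = 5 + (6 + 21*M*P) = 11 + 21*M*P)
-414496 - (-190544 + A(E(-16, 5), -444))*(-110718 - 162176) = -414496 - (-190544 - 444)*(-110718 - 162176) = -414496 - (-190988)*(-272894) = -414496 - 1*52119479272 = -414496 - 52119479272 = -52119893768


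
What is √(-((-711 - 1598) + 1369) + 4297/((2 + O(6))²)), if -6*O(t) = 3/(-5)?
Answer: 4*√52765/21 ≈ 43.754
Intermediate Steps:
O(t) = ⅒ (O(t) = -1/(2*(-5)) = -(-1)/(2*5) = -⅙*(-⅗) = ⅒)
√(-((-711 - 1598) + 1369) + 4297/((2 + O(6))²)) = √(-((-711 - 1598) + 1369) + 4297/((2 + ⅒)²)) = √(-(-2309 + 1369) + 4297/((21/10)²)) = √(-1*(-940) + 4297/(441/100)) = √(940 + 4297*(100/441)) = √(940 + 429700/441) = √(844240/441) = 4*√52765/21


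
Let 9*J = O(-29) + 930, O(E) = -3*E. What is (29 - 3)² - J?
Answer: 563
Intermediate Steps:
J = 113 (J = (-3*(-29) + 930)/9 = (87 + 930)/9 = (⅑)*1017 = 113)
(29 - 3)² - J = (29 - 3)² - 1*113 = 26² - 113 = 676 - 113 = 563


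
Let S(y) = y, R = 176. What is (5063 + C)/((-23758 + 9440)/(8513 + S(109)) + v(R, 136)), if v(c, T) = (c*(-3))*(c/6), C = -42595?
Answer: 161800452/66775927 ≈ 2.4230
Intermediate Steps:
v(c, T) = -c**2/2 (v(c, T) = (-3*c)*(c*(1/6)) = (-3*c)*(c/6) = -c**2/2)
(5063 + C)/((-23758 + 9440)/(8513 + S(109)) + v(R, 136)) = (5063 - 42595)/((-23758 + 9440)/(8513 + 109) - 1/2*176**2) = -37532/(-14318/8622 - 1/2*30976) = -37532/(-14318*1/8622 - 15488) = -37532/(-7159/4311 - 15488) = -37532/(-66775927/4311) = -37532*(-4311/66775927) = 161800452/66775927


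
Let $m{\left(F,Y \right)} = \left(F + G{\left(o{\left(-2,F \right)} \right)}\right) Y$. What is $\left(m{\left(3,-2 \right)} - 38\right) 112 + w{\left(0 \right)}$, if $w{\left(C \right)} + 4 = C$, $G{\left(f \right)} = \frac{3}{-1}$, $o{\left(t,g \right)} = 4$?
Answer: $-4260$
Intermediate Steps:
$G{\left(f \right)} = -3$ ($G{\left(f \right)} = 3 \left(-1\right) = -3$)
$w{\left(C \right)} = -4 + C$
$m{\left(F,Y \right)} = Y \left(-3 + F\right)$ ($m{\left(F,Y \right)} = \left(F - 3\right) Y = \left(-3 + F\right) Y = Y \left(-3 + F\right)$)
$\left(m{\left(3,-2 \right)} - 38\right) 112 + w{\left(0 \right)} = \left(- 2 \left(-3 + 3\right) - 38\right) 112 + \left(-4 + 0\right) = \left(\left(-2\right) 0 - 38\right) 112 - 4 = \left(0 - 38\right) 112 - 4 = \left(-38\right) 112 - 4 = -4256 - 4 = -4260$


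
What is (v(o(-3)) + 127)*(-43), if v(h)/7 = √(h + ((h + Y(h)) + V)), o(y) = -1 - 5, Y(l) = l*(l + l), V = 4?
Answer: -7869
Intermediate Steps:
Y(l) = 2*l² (Y(l) = l*(2*l) = 2*l²)
o(y) = -6
v(h) = 7*√(4 + 2*h + 2*h²) (v(h) = 7*√(h + ((h + 2*h²) + 4)) = 7*√(h + (4 + h + 2*h²)) = 7*√(4 + 2*h + 2*h²))
(v(o(-3)) + 127)*(-43) = (7*√(4 + 2*(-6) + 2*(-6)²) + 127)*(-43) = (7*√(4 - 12 + 2*36) + 127)*(-43) = (7*√(4 - 12 + 72) + 127)*(-43) = (7*√64 + 127)*(-43) = (7*8 + 127)*(-43) = (56 + 127)*(-43) = 183*(-43) = -7869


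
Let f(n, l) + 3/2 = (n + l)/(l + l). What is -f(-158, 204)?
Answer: 283/204 ≈ 1.3873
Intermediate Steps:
f(n, l) = -3/2 + (l + n)/(2*l) (f(n, l) = -3/2 + (n + l)/(l + l) = -3/2 + (l + n)/((2*l)) = -3/2 + (l + n)*(1/(2*l)) = -3/2 + (l + n)/(2*l))
-f(-158, 204) = -((1/2)*(-158) - 1*204)/204 = -(-79 - 204)/204 = -(-283)/204 = -1*(-283/204) = 283/204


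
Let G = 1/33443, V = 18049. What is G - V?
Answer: -603612706/33443 ≈ -18049.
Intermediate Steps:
G = 1/33443 ≈ 2.9902e-5
G - V = 1/33443 - 1*18049 = 1/33443 - 18049 = -603612706/33443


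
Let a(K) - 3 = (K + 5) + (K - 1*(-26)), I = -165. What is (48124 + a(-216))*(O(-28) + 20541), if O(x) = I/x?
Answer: 1961242017/2 ≈ 9.8062e+8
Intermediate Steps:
O(x) = -165/x
a(K) = 34 + 2*K (a(K) = 3 + ((K + 5) + (K - 1*(-26))) = 3 + ((5 + K) + (K + 26)) = 3 + ((5 + K) + (26 + K)) = 3 + (31 + 2*K) = 34 + 2*K)
(48124 + a(-216))*(O(-28) + 20541) = (48124 + (34 + 2*(-216)))*(-165/(-28) + 20541) = (48124 + (34 - 432))*(-165*(-1/28) + 20541) = (48124 - 398)*(165/28 + 20541) = 47726*(575313/28) = 1961242017/2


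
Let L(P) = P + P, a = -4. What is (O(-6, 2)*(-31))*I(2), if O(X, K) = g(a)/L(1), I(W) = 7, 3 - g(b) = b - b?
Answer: -651/2 ≈ -325.50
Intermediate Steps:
g(b) = 3 (g(b) = 3 - (b - b) = 3 - 1*0 = 3 + 0 = 3)
L(P) = 2*P
O(X, K) = 3/2 (O(X, K) = 3/((2*1)) = 3/2)
(O(-6, 2)*(-31))*I(2) = ((3/2)*(-31))*7 = -93/2*7 = -651/2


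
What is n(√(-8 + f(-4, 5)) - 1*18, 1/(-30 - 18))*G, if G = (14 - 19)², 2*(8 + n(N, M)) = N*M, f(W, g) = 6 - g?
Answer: -3125/16 - 25*I*√7/96 ≈ -195.31 - 0.689*I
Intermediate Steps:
n(N, M) = -8 + M*N/2 (n(N, M) = -8 + (N*M)/2 = -8 + (M*N)/2 = -8 + M*N/2)
G = 25 (G = (-5)² = 25)
n(√(-8 + f(-4, 5)) - 1*18, 1/(-30 - 18))*G = (-8 + (√(-8 + (6 - 1*5)) - 1*18)/(2*(-30 - 18)))*25 = (-8 + (½)*(√(-8 + (6 - 5)) - 18)/(-48))*25 = (-8 + (½)*(-1/48)*(√(-8 + 1) - 18))*25 = (-8 + (½)*(-1/48)*(√(-7) - 18))*25 = (-8 + (½)*(-1/48)*(I*√7 - 18))*25 = (-8 + (½)*(-1/48)*(-18 + I*√7))*25 = (-8 + (3/16 - I*√7/96))*25 = (-125/16 - I*√7/96)*25 = -3125/16 - 25*I*√7/96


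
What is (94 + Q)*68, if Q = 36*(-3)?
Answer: -952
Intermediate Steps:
Q = -108
(94 + Q)*68 = (94 - 108)*68 = -14*68 = -952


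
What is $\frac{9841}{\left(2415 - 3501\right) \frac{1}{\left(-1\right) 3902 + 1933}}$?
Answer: $\frac{19376929}{1086} \approx 17842.0$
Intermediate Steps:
$\frac{9841}{\left(2415 - 3501\right) \frac{1}{\left(-1\right) 3902 + 1933}} = \frac{9841}{\left(-1086\right) \frac{1}{-3902 + 1933}} = \frac{9841}{\left(-1086\right) \frac{1}{-1969}} = \frac{9841}{\left(-1086\right) \left(- \frac{1}{1969}\right)} = \frac{9841}{\frac{1086}{1969}} = 9841 \cdot \frac{1969}{1086} = \frac{19376929}{1086}$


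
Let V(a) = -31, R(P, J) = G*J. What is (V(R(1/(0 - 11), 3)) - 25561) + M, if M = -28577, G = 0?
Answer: -54169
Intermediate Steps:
R(P, J) = 0 (R(P, J) = 0*J = 0)
(V(R(1/(0 - 11), 3)) - 25561) + M = (-31 - 25561) - 28577 = -25592 - 28577 = -54169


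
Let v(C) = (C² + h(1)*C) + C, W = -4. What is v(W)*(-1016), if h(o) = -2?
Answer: -20320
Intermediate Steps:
v(C) = C² - C (v(C) = (C² - 2*C) + C = C² - C)
v(W)*(-1016) = -4*(-1 - 4)*(-1016) = -4*(-5)*(-1016) = 20*(-1016) = -20320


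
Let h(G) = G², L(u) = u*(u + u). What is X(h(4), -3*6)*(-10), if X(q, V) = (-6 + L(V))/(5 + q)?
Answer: -2140/7 ≈ -305.71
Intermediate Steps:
L(u) = 2*u² (L(u) = u*(2*u) = 2*u²)
X(q, V) = (-6 + 2*V²)/(5 + q)
X(h(4), -3*6)*(-10) = (2*(-3 + (-3*6)²)/(5 + 4²))*(-10) = (2*(-3 + (-18)²)/(5 + 16))*(-10) = (2*(-3 + 324)/21)*(-10) = (2*(1/21)*321)*(-10) = (214/7)*(-10) = -2140/7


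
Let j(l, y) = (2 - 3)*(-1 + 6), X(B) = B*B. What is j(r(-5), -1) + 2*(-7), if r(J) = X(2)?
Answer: -19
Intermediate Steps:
X(B) = B²
r(J) = 4 (r(J) = 2² = 4)
j(l, y) = -5 (j(l, y) = -1*5 = -5)
j(r(-5), -1) + 2*(-7) = -5 + 2*(-7) = -5 - 14 = -19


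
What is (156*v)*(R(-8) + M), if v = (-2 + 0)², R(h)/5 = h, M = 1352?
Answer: 818688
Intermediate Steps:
R(h) = 5*h
v = 4 (v = (-2)² = 4)
(156*v)*(R(-8) + M) = (156*4)*(5*(-8) + 1352) = 624*(-40 + 1352) = 624*1312 = 818688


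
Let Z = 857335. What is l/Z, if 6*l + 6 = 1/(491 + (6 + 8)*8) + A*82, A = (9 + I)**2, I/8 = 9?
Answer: 324411589/3101838030 ≈ 0.10459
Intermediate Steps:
I = 72 (I = 8*9 = 72)
A = 6561 (A = (9 + 72)**2 = 81**2 = 6561)
l = 324411589/3618 (l = -1 + (1/(491 + (6 + 8)*8) + 6561*82)/6 = -1 + (1/(491 + 14*8) + 538002)/6 = -1 + (1/(491 + 112) + 538002)/6 = -1 + (1/603 + 538002)/6 = -1 + (1/6)*(324415207/603) = -1 + 324415207/3618 = 324411589/3618 ≈ 89666.)
l/Z = (324411589/3618)/857335 = (324411589/3618)*(1/857335) = 324411589/3101838030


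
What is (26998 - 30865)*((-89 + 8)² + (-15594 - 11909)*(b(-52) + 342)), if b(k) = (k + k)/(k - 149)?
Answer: 2438984929553/67 ≈ 3.6403e+10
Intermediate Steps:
b(k) = 2*k/(-149 + k) (b(k) = (2*k)/(-149 + k) = 2*k/(-149 + k))
(26998 - 30865)*((-89 + 8)² + (-15594 - 11909)*(b(-52) + 342)) = (26998 - 30865)*((-89 + 8)² + (-15594 - 11909)*(2*(-52)/(-149 - 52) + 342)) = -3867*((-81)² - 27503*(2*(-52)/(-201) + 342)) = -3867*(6561 - 27503*(2*(-52)*(-1/201) + 342)) = -3867*(6561 - 27503*(104/201 + 342)) = -3867*(6561 - 27503*68846/201) = -3867*(6561 - 1893471538/201) = -3867*(-1892152777/201) = 2438984929553/67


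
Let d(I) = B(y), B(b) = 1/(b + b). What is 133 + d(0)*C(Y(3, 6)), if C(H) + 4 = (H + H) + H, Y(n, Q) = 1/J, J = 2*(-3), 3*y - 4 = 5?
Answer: 529/4 ≈ 132.25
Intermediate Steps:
y = 3 (y = 4/3 + (⅓)*5 = 4/3 + 5/3 = 3)
B(b) = 1/(2*b)
J = -6
d(I) = ⅙ (d(I) = (½)/3 = (½)*(⅓) = ⅙)
Y(n, Q) = -⅙ (Y(n, Q) = 1/(-6) = -⅙)
C(H) = -4 + 3*H (C(H) = -4 + ((H + H) + H) = -4 + (2*H + H) = -4 + 3*H)
133 + d(0)*C(Y(3, 6)) = 133 + (-4 + 3*(-⅙))/6 = 133 + (-4 - ½)/6 = 133 + (⅙)*(-9/2) = 133 - ¾ = 529/4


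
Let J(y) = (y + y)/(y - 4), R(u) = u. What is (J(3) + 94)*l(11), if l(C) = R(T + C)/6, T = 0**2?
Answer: 484/3 ≈ 161.33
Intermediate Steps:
T = 0
l(C) = C/6 (l(C) = (0 + C)/6 = C*(1/6) = C/6)
J(y) = 2*y/(-4 + y) (J(y) = (2*y)/(-4 + y) = 2*y/(-4 + y))
(J(3) + 94)*l(11) = (2*3/(-4 + 3) + 94)*((1/6)*11) = (2*3/(-1) + 94)*(11/6) = (2*3*(-1) + 94)*(11/6) = (-6 + 94)*(11/6) = 88*(11/6) = 484/3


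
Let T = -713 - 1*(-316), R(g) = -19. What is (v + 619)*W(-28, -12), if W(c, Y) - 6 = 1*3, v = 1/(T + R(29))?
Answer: 2317527/416 ≈ 5571.0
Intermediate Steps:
T = -397 (T = -713 + 316 = -397)
v = -1/416 (v = 1/(-397 - 19) = 1/(-416) = -1/416 ≈ -0.0024038)
W(c, Y) = 9 (W(c, Y) = 6 + 1*3 = 6 + 3 = 9)
(v + 619)*W(-28, -12) = (-1/416 + 619)*9 = (257503/416)*9 = 2317527/416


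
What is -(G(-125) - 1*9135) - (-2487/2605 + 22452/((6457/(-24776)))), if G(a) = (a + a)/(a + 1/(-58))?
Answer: 11621343469921994/121965336735 ≈ 95284.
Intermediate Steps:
G(a) = 2*a/(-1/58 + a) (G(a) = (2*a)/(a - 1/58) = (2*a)/(-1/58 + a) = 2*a/(-1/58 + a))
-(G(-125) - 1*9135) - (-2487/2605 + 22452/((6457/(-24776)))) = -(116*(-125)/(-1 + 58*(-125)) - 1*9135) - (-2487/2605 + 22452/((6457/(-24776)))) = -(116*(-125)/(-1 - 7250) - 9135) - (-2487*1/2605 + 22452/((6457*(-1/24776)))) = -(116*(-125)/(-7251) - 9135) - (-2487/2605 + 22452/(-6457/24776)) = -(116*(-125)*(-1/7251) - 9135) - (-2487/2605 + 22452*(-24776/6457)) = -(14500/7251 - 9135) - (-2487/2605 - 556270752/6457) = -1*(-66223385/7251) - 1*(-1449101367519/16820485) = 66223385/7251 + 1449101367519/16820485 = 11621343469921994/121965336735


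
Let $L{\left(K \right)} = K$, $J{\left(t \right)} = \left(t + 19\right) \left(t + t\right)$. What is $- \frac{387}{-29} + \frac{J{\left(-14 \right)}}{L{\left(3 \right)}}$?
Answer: $- \frac{2899}{87} \approx -33.322$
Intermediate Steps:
$J{\left(t \right)} = 2 t \left(19 + t\right)$ ($J{\left(t \right)} = \left(19 + t\right) 2 t = 2 t \left(19 + t\right)$)
$- \frac{387}{-29} + \frac{J{\left(-14 \right)}}{L{\left(3 \right)}} = - \frac{387}{-29} + \frac{2 \left(-14\right) \left(19 - 14\right)}{3} = \left(-387\right) \left(- \frac{1}{29}\right) + 2 \left(-14\right) 5 \cdot \frac{1}{3} = \frac{387}{29} - \frac{140}{3} = - \frac{2899}{87}$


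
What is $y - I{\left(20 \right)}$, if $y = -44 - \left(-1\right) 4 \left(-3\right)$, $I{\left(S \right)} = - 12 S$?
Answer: $184$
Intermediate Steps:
$y = -56$ ($y = -44 - \left(-4\right) \left(-3\right) = -44 - 12 = -56$)
$y - I{\left(20 \right)} = -56 - \left(-12\right) 20 = -56 - -240 = -56 + 240 = 184$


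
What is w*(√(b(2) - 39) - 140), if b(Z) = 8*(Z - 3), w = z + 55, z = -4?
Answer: -7140 + 51*I*√47 ≈ -7140.0 + 349.64*I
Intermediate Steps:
w = 51 (w = -4 + 55 = 51)
b(Z) = -24 + 8*Z (b(Z) = 8*(-3 + Z) = -24 + 8*Z)
w*(√(b(2) - 39) - 140) = 51*(√((-24 + 8*2) - 39) - 140) = 51*(√((-24 + 16) - 39) - 140) = 51*(√(-8 - 39) - 140) = 51*(√(-47) - 140) = 51*(I*√47 - 140) = 51*(-140 + I*√47) = -7140 + 51*I*√47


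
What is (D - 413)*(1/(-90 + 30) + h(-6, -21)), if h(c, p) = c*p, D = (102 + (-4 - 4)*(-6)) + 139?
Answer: -234329/15 ≈ -15622.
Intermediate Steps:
D = 289 (D = (102 - 8*(-6)) + 139 = (102 + 48) + 139 = 150 + 139 = 289)
(D - 413)*(1/(-90 + 30) + h(-6, -21)) = (289 - 413)*(1/(-90 + 30) - 6*(-21)) = -124*(1/(-60) + 126) = -124*(-1/60 + 126) = -124*7559/60 = -234329/15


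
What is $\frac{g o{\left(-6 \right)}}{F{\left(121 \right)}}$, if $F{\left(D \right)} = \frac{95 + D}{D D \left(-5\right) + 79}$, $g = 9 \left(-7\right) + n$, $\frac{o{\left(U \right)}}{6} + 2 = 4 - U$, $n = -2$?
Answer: $\frac{9506380}{9} \approx 1.0563 \cdot 10^{6}$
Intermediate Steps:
$o{\left(U \right)} = 12 - 6 U$ ($o{\left(U \right)} = -12 + 6 \left(4 - U\right) = -12 - \left(-24 + 6 U\right) = 12 - 6 U$)
$g = -65$ ($g = 9 \left(-7\right) - 2 = -63 - 2 = -65$)
$F{\left(D \right)} = \frac{95 + D}{79 - 5 D^{2}}$ ($F{\left(D \right)} = \frac{95 + D}{D^{2} \left(-5\right) + 79} = \frac{95 + D}{- 5 D^{2} + 79} = \frac{95 + D}{79 - 5 D^{2}}$)
$\frac{g o{\left(-6 \right)}}{F{\left(121 \right)}} = \frac{\left(-65\right) \left(12 - -36\right)}{\frac{1}{-79 + 5 \cdot 121^{2}} \left(-95 - 121\right)} = \frac{\left(-65\right) \left(12 + 36\right)}{\frac{1}{-79 + 5 \cdot 14641} \left(-95 - 121\right)} = \frac{\left(-65\right) 48}{\frac{1}{-79 + 73205} \left(-216\right)} = - \frac{3120}{\frac{1}{73126} \left(-216\right)} = - \frac{3120}{- \frac{108}{36563}} = \left(-3120\right) \left(- \frac{36563}{108}\right) = \frac{9506380}{9}$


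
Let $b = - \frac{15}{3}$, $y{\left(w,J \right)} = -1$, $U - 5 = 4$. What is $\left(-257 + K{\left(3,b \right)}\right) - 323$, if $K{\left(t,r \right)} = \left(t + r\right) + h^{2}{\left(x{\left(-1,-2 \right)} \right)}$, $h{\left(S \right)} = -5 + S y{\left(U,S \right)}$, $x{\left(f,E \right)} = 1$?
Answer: $-546$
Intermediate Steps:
$U = 9$ ($U = 5 + 4 = 9$)
$h{\left(S \right)} = -5 - S$ ($h{\left(S \right)} = -5 + S \left(-1\right) = -5 - S$)
$b = -5$ ($b = \left(-15\right) \frac{1}{3} = -5$)
$K{\left(t,r \right)} = 36 + r + t$ ($K{\left(t,r \right)} = \left(t + r\right) + \left(-5 - 1\right)^{2} = \left(r + t\right) + \left(-5 - 1\right)^{2} = \left(r + t\right) + \left(-6\right)^{2} = \left(r + t\right) + 36 = 36 + r + t$)
$\left(-257 + K{\left(3,b \right)}\right) - 323 = \left(-257 + \left(36 - 5 + 3\right)\right) - 323 = \left(-257 + 34\right) - 323 = -223 - 323 = -546$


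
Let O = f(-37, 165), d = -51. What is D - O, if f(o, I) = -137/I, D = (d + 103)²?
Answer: 446297/165 ≈ 2704.8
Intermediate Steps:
D = 2704 (D = (-51 + 103)² = 52² = 2704)
O = -137/165 ≈ -0.83030
D - O = 2704 - 1*(-137/165) = 2704 + 137/165 = 446297/165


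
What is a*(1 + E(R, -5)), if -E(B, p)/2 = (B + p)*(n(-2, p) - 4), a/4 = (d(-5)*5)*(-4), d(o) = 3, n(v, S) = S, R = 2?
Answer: 12720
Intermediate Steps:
a = -240 (a = 4*((3*5)*(-4)) = 4*(15*(-4)) = 4*(-60) = -240)
E(B, p) = -2*(-4 + p)*(B + p) (E(B, p) = -2*(B + p)*(p - 4) = -2*(B + p)*(-4 + p) = -2*(-4 + p)*(B + p))
a*(1 + E(R, -5)) = -240*(1 + (-2*(-5)**2 + 8*2 + 8*(-5) - 2*2*(-5))) = -240*(1 + (-2*25 + 16 - 40 + 20)) = -240*(1 + (-50 + 16 - 40 + 20)) = -240*(1 - 54) = -240*(-53) = 12720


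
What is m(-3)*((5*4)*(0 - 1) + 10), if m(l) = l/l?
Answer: -10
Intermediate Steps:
m(l) = 1
m(-3)*((5*4)*(0 - 1) + 10) = 1*((5*4)*(0 - 1) + 10) = 1*(20*(-1) + 10) = 1*(-20 + 10) = 1*(-10) = -10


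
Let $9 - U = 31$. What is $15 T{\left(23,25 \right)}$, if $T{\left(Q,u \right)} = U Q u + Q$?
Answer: $-189405$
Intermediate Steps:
$U = -22$ ($U = 9 - 31 = -22$)
$T{\left(Q,u \right)} = Q - 22 Q u$ ($T{\left(Q,u \right)} = - 22 Q u + Q = Q - 22 Q u$)
$15 T{\left(23,25 \right)} = 15 \cdot 23 \left(1 - 550\right) = 15 \cdot 23 \left(-549\right) = 15 \left(-12627\right) = -189405$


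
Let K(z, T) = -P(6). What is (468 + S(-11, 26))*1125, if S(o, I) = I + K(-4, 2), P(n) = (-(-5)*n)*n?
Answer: 353250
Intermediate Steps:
P(n) = 5*n² (P(n) = (5*n)*n = 5*n²)
K(z, T) = -180 (K(z, T) = -5*6² = -5*36 = -1*180 = -180)
S(o, I) = -180 + I (S(o, I) = I - 180 = -180 + I)
(468 + S(-11, 26))*1125 = (468 + (-180 + 26))*1125 = (468 - 154)*1125 = 314*1125 = 353250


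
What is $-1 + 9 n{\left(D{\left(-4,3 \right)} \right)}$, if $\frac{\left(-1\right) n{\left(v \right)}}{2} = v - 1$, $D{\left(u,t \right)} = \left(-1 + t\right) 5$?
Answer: $-163$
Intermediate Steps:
$D{\left(u,t \right)} = -5 + 5 t$
$n{\left(v \right)} = 2 - 2 v$ ($n{\left(v \right)} = - 2 \left(v - 1\right) = - 2 \left(-1 + v\right) = 2 - 2 v$)
$-1 + 9 n{\left(D{\left(-4,3 \right)} \right)} = -1 + 9 \left(2 - 2 \left(-5 + 5 \cdot 3\right)\right) = -1 + 9 \left(2 - 2 \left(-5 + 15\right)\right) = -1 + 9 \left(2 - 20\right) = -1 + 9 \left(-18\right) = -1 - 162 = -163$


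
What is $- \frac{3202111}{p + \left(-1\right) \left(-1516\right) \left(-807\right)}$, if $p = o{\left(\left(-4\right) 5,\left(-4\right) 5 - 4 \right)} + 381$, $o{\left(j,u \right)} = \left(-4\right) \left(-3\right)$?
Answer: $\frac{3202111}{1223019} \approx 2.6182$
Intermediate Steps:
$o{\left(j,u \right)} = 12$
$p = 393$ ($p = 12 + 381 = 393$)
$- \frac{3202111}{p + \left(-1\right) \left(-1516\right) \left(-807\right)} = - \frac{3202111}{393 + \left(-1\right) \left(-1516\right) \left(-807\right)} = - \frac{3202111}{393 + 1516 \left(-807\right)} = - \frac{3202111}{393 - 1223412} = - \frac{3202111}{-1223019} = \left(-3202111\right) \left(- \frac{1}{1223019}\right) = \frac{3202111}{1223019}$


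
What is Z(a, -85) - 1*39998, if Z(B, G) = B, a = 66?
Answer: -39932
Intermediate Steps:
Z(a, -85) - 1*39998 = 66 - 1*39998 = 66 - 39998 = -39932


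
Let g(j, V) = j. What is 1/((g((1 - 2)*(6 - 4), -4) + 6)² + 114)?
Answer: 1/130 ≈ 0.0076923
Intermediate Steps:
1/((g((1 - 2)*(6 - 4), -4) + 6)² + 114) = 1/(((1 - 2)*(6 - 4) + 6)² + 114) = 1/((-1*2 + 6)² + 114) = 1/((-2 + 6)² + 114) = 1/(4² + 114) = 1/(16 + 114) = 1/130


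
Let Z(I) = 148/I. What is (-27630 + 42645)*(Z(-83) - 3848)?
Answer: -4797772980/83 ≈ -5.7804e+7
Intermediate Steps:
(-27630 + 42645)*(Z(-83) - 3848) = (-27630 + 42645)*(148/(-83) - 3848) = 15015*(148*(-1/83) - 3848) = 15015*(-148/83 - 3848) = 15015*(-319532/83) = -4797772980/83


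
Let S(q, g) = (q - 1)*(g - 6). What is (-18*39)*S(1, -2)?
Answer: 0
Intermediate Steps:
S(q, g) = (-1 + q)*(-6 + g)
(-18*39)*S(1, -2) = (-18*39)*(6 - 1*(-2) - 6*1 - 2*1) = -702*(6 + 2 - 6 - 2) = -702*0 = 0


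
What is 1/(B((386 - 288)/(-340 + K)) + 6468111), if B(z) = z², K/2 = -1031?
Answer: 1442401/9329609776912 ≈ 1.5460e-7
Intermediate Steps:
K = -2062 (K = 2*(-1031) = -2062)
1/(B((386 - 288)/(-340 + K)) + 6468111) = 1/(((386 - 288)/(-340 - 2062))² + 6468111) = 1/((98/(-2402))² + 6468111) = 1/((98*(-1/2402))² + 6468111) = 1/((-49/1201)² + 6468111) = 1/(2401/1442401 + 6468111) = 1/(9329609776912/1442401) = 1442401/9329609776912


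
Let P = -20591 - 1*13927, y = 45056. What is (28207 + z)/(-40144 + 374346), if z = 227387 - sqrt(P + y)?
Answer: 127797/167101 - sqrt(10538)/334202 ≈ 0.76448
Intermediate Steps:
P = -34518 (P = -20591 - 13927 = -34518)
z = 227387 - sqrt(10538) (z = 227387 - sqrt(-34518 + 45056) = 227387 - sqrt(10538) ≈ 2.2728e+5)
(28207 + z)/(-40144 + 374346) = (28207 + (227387 - sqrt(10538)))/(-40144 + 374346) = (255594 - sqrt(10538))/334202 = (255594 - sqrt(10538))*(1/334202) = 127797/167101 - sqrt(10538)/334202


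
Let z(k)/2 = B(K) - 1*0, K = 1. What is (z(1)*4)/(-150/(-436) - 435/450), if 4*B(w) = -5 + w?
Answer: 6540/509 ≈ 12.849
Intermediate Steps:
B(w) = -5/4 + w/4 (B(w) = (-5 + w)/4 = -5/4 + w/4)
z(k) = -2 (z(k) = 2*((-5/4 + (¼)*1) - 1*0) = 2*((-5/4 + ¼) + 0) = 2*(-1 + 0) = 2*(-1) = -2)
(z(1)*4)/(-150/(-436) - 435/450) = (-2*4)/(-150/(-436) - 435/450) = -8/(-150*(-1/436) - 435*1/450) = -8/(75/218 - 29/30) = -8/(-1018/1635) = -8*(-1635/1018) = 6540/509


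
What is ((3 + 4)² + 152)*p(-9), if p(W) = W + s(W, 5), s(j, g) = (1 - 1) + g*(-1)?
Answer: -2814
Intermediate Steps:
s(j, g) = -g (s(j, g) = 0 - g = -g)
p(W) = -5 + W (p(W) = W - 1*5 = W - 5 = -5 + W)
((3 + 4)² + 152)*p(-9) = ((3 + 4)² + 152)*(-5 - 9) = (7² + 152)*(-14) = (49 + 152)*(-14) = 201*(-14) = -2814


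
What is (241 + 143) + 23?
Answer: 407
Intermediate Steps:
(241 + 143) + 23 = 384 + 23 = 407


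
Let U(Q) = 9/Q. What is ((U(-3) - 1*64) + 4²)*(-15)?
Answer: 765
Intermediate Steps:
((U(-3) - 1*64) + 4²)*(-15) = ((9/(-3) - 1*64) + 4²)*(-15) = ((9*(-⅓) - 64) + 16)*(-15) = ((-3 - 64) + 16)*(-15) = (-67 + 16)*(-15) = -51*(-15) = 765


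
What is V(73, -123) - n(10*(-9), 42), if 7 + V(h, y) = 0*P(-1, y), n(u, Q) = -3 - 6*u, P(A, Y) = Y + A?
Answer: -544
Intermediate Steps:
P(A, Y) = A + Y
V(h, y) = -7 (V(h, y) = -7 + 0*(-1 + y) = -7 + 0 = -7)
V(73, -123) - n(10*(-9), 42) = -7 - (-3 - 60*(-9)) = -7 - (-3 - 6*(-90)) = -7 - (-3 + 540) = -7 - 1*537 = -7 - 537 = -544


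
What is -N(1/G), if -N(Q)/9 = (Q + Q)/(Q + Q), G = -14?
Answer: 9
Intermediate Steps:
N(Q) = -9 (N(Q) = -9*(Q + Q)/(Q + Q) = -9*2*Q/(2*Q) = -9*2*Q*1/(2*Q) = -9*1 = -9)
-N(1/G) = -1*(-9) = 9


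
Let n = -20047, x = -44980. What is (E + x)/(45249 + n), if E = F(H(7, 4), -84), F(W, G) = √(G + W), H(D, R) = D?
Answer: -22490/12601 + I*√77/25202 ≈ -1.7848 + 0.00034819*I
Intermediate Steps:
E = I*√77 (E = √(-84 + 7) = √(-77) = I*√77 ≈ 8.775*I)
(E + x)/(45249 + n) = (I*√77 - 44980)/(45249 - 20047) = (-44980 + I*√77)/25202 = (-44980 + I*√77)*(1/25202) = -22490/12601 + I*√77/25202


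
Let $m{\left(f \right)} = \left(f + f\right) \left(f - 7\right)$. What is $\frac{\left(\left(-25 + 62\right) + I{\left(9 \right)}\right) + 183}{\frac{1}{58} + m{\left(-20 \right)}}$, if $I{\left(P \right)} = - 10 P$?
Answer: $\frac{7540}{62641} \approx 0.12037$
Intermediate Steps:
$m{\left(f \right)} = 2 f \left(-7 + f\right)$
$\frac{\left(\left(-25 + 62\right) + I{\left(9 \right)}\right) + 183}{\frac{1}{58} + m{\left(-20 \right)}} = \frac{\left(\left(-25 + 62\right) - 90\right) + 183}{\frac{1}{58} + 2 \left(-20\right) \left(-7 - 20\right)} = \frac{\left(37 - 90\right) + 183}{\frac{1}{58} + 2 \left(-20\right) \left(-27\right)} = \frac{-53 + 183}{\frac{1}{58} + 1080} = \frac{130}{\frac{62641}{58}} = 130 \cdot \frac{58}{62641} = \frac{7540}{62641}$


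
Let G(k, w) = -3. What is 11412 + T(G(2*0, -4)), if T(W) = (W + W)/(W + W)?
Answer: 11413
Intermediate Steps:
T(W) = 1 (T(W) = (2*W)/((2*W)) = (2*W)*(1/(2*W)) = 1)
11412 + T(G(2*0, -4)) = 11412 + 1 = 11413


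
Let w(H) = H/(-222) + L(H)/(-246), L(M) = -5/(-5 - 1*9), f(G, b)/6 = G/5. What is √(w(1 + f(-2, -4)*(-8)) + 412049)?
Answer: √4646393730274765/106190 ≈ 641.91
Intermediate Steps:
f(G, b) = 6*G/5 (f(G, b) = 6*(G/5) = 6*G/5)
L(M) = 5/14 (L(M) = -5/(-5 - 9) = -5/(-14) = -5*(-1/14) = 5/14)
w(H) = -5/3444 - H/222 (w(H) = H/(-222) + (5/14)/(-246) = H*(-1/222) + (5/14)*(-1/246) = -H/222 - 5/3444 = -5/3444 - H/222)
√(w(1 + f(-2, -4)*(-8)) + 412049) = √((-5/3444 - (1 + ((6/5)*(-2))*(-8))/222) + 412049) = √((-5/3444 - (1 - 12/5*(-8))/222) + 412049) = √((-5/3444 - (1 + 96/5)/222) + 412049) = √((-5/3444 - 1/222*101/5) + 412049) = √((-5/3444 - 101/1110) + 412049) = √(-19633/212380 + 412049) = √(87510946987/212380) = √4646393730274765/106190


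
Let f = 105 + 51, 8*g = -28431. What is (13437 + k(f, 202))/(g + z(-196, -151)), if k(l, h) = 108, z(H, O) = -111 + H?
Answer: -108360/30887 ≈ -3.5083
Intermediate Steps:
g = -28431/8 (g = (⅛)*(-28431) = -28431/8 ≈ -3553.9)
f = 156
(13437 + k(f, 202))/(g + z(-196, -151)) = (13437 + 108)/(-28431/8 + (-111 - 196)) = 13545/(-28431/8 - 307) = 13545/(-30887/8) = 13545*(-8/30887) = -108360/30887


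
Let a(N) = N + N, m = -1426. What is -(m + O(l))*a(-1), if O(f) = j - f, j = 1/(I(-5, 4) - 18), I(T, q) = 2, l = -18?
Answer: -22529/8 ≈ -2816.1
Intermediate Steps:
j = -1/16 (j = 1/(2 - 18) = 1/(-16) = -1/16 ≈ -0.062500)
a(N) = 2*N
O(f) = -1/16 - f
-(m + O(l))*a(-1) = -(-1426 + (-1/16 - 1*(-18)))*2*(-1) = -(-1426 + (-1/16 + 18))*(-2) = -(-1426 + 287/16)*(-2) = -(-22529)*(-2)/16 = -1*22529/8 = -22529/8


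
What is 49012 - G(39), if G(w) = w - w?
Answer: 49012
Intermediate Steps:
G(w) = 0
49012 - G(39) = 49012 - 1*0 = 49012 + 0 = 49012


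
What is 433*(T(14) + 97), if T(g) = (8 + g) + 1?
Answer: 51960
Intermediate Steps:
T(g) = 9 + g
433*(T(14) + 97) = 433*((9 + 14) + 97) = 433*(23 + 97) = 433*120 = 51960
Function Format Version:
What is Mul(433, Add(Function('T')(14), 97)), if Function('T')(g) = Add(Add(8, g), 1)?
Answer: 51960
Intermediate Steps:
Function('T')(g) = Add(9, g)
Mul(433, Add(Function('T')(14), 97)) = Mul(433, Add(Add(9, 14), 97)) = Mul(433, Add(23, 97)) = Mul(433, 120) = 51960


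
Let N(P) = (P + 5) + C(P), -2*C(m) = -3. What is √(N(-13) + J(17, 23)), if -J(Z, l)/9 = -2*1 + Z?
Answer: I*√566/2 ≈ 11.895*I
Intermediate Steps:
C(m) = 3/2 (C(m) = -½*(-3) = 3/2)
J(Z, l) = 18 - 9*Z (J(Z, l) = -9*(-2*1 + Z) = -9*(-2 + Z) = 18 - 9*Z)
N(P) = 13/2 + P (N(P) = (P + 5) + 3/2 = (5 + P) + 3/2 = 13/2 + P)
√(N(-13) + J(17, 23)) = √((13/2 - 13) + (18 - 9*17)) = √(-13/2 + (18 - 153)) = √(-13/2 - 135) = √(-283/2) = I*√566/2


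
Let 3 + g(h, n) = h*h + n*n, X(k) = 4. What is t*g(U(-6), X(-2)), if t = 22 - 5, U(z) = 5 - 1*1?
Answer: 493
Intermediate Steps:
U(z) = 4 (U(z) = 5 - 1 = 4)
g(h, n) = -3 + h² + n² (g(h, n) = -3 + (h*h + n*n) = -3 + (h² + n²) = -3 + h² + n²)
t = 17
t*g(U(-6), X(-2)) = 17*(-3 + 4² + 4²) = 17*(-3 + 16 + 16) = 17*29 = 493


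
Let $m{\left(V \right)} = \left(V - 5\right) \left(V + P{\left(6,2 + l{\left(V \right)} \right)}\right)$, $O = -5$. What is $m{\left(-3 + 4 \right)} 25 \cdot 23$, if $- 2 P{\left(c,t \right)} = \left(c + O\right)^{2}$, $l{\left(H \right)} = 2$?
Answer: $-1150$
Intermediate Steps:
$P{\left(c,t \right)} = - \frac{\left(-5 + c\right)^{2}}{2}$ ($P{\left(c,t \right)} = - \frac{\left(c - 5\right)^{2}}{2} = - \frac{\left(-5 + c\right)^{2}}{2}$)
$m{\left(V \right)} = \left(-5 + V\right) \left(- \frac{1}{2} + V\right)$ ($m{\left(V \right)} = \left(V - 5\right) \left(V - \frac{\left(-5 + 6\right)^{2}}{2}\right) = \left(-5 + V\right) \left(V - \frac{1^{2}}{2}\right) = \left(-5 + V\right) \left(V - \frac{1}{2}\right) = \left(-5 + V\right) \left(- \frac{1}{2} + V\right)$)
$m{\left(-3 + 4 \right)} 25 \cdot 23 = \left(\frac{5}{2} + \left(-3 + 4\right)^{2} - \frac{11 \left(-3 + 4\right)}{2}\right) 25 \cdot 23 = \left(\frac{5}{2} + 1^{2} - \frac{11}{2}\right) 25 \cdot 23 = \left(\frac{5}{2} + 1 - \frac{11}{2}\right) 25 \cdot 23 = \left(-2\right) 25 \cdot 23 = \left(-50\right) 23 = -1150$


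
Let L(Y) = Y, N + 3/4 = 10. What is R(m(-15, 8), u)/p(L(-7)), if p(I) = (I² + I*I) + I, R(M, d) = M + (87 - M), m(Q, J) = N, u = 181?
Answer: 87/91 ≈ 0.95604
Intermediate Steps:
N = 37/4 (N = -¾ + 10 = 37/4 ≈ 9.2500)
m(Q, J) = 37/4
R(M, d) = 87
p(I) = I + 2*I² (p(I) = (I² + I²) + I = 2*I² + I = I + 2*I²)
R(m(-15, 8), u)/p(L(-7)) = 87/((-7*(1 + 2*(-7)))) = 87/((-7*(1 - 14))) = 87/((-7*(-13))) = 87/91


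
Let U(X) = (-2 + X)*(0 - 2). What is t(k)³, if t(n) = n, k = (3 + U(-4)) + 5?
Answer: 8000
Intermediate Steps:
U(X) = 4 - 2*X (U(X) = (-2 + X)*(-2) = 4 - 2*X)
k = 20 (k = (3 + (4 - 2*(-4))) + 5 = (3 + (4 + 8)) + 5 = (3 + 12) + 5 = 15 + 5 = 20)
t(k)³ = 20³ = 8000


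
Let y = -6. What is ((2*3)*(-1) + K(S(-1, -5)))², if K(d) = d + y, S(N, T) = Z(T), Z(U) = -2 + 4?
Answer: 100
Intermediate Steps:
Z(U) = 2
S(N, T) = 2
K(d) = -6 + d (K(d) = d - 6 = -6 + d)
((2*3)*(-1) + K(S(-1, -5)))² = ((2*3)*(-1) + (-6 + 2))² = (6*(-1) - 4)² = (-6 - 4)² = (-10)² = 100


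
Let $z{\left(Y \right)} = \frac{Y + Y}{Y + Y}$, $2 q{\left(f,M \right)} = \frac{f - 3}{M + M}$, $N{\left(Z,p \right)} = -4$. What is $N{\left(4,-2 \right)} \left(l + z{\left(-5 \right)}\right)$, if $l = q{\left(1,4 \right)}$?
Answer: $- \frac{7}{2} \approx -3.5$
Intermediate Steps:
$q{\left(f,M \right)} = \frac{-3 + f}{4 M}$ ($q{\left(f,M \right)} = \frac{\left(f - 3\right) \frac{1}{M + M}}{2} = \frac{\left(-3 + f\right) \frac{1}{2 M}}{2} = \frac{\frac{1}{2} \frac{1}{M} \left(-3 + f\right)}{2} = \frac{-3 + f}{4 M}$)
$z{\left(Y \right)} = 1$ ($z{\left(Y \right)} = \frac{2 Y}{2 Y} = 2 Y \frac{1}{2 Y} = 1$)
$l = - \frac{1}{8}$ ($l = \frac{-3 + 1}{4 \cdot 4} = \frac{1}{4} \cdot \frac{1}{4} \left(-2\right) = - \frac{1}{8} \approx -0.125$)
$N{\left(4,-2 \right)} \left(l + z{\left(-5 \right)}\right) = - 4 \left(- \frac{1}{8} + 1\right) = \left(-4\right) \frac{7}{8} = - \frac{7}{2}$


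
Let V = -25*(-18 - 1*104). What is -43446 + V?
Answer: -40396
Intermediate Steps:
V = 3050 (V = -25*(-18 - 104) = -25*(-122) = 3050)
-43446 + V = -43446 + 3050 = -40396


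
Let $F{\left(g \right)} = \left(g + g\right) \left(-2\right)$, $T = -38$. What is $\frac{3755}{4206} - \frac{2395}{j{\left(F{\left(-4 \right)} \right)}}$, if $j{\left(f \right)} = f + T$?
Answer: $\frac{2538995}{23133} \approx 109.76$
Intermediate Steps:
$F{\left(g \right)} = - 4 g$ ($F{\left(g \right)} = 2 g \left(-2\right) = - 4 g$)
$j{\left(f \right)} = -38 + f$ ($j{\left(f \right)} = f - 38 = -38 + f$)
$\frac{3755}{4206} - \frac{2395}{j{\left(F{\left(-4 \right)} \right)}} = \frac{3755}{4206} - \frac{2395}{-38 - -16} = 3755 \cdot \frac{1}{4206} - \frac{2395}{-38 + 16} = \frac{3755}{4206} - \frac{2395}{-22} = \frac{3755}{4206} - - \frac{2395}{22} = \frac{3755}{4206} + \frac{2395}{22} = \frac{2538995}{23133}$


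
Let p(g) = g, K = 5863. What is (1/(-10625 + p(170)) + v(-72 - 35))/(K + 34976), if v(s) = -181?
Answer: -1892356/426971745 ≈ -0.0044320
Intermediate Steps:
(1/(-10625 + p(170)) + v(-72 - 35))/(K + 34976) = (1/(-10625 + 170) - 181)/(5863 + 34976) = (1/(-10455) - 181)/40839 = (-1/10455 - 181)*(1/40839) = -1892356/10455*1/40839 = -1892356/426971745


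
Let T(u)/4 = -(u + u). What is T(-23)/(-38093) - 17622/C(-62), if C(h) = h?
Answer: 335631719/1180883 ≈ 284.22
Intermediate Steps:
T(u) = -8*u (T(u) = 4*(-(u + u)) = 4*(-2*u) = -8*u)
T(-23)/(-38093) - 17622/C(-62) = -8*(-23)/(-38093) - 17622/(-62) = 184*(-1/38093) - 17622*(-1/62) = -184/38093 + 8811/31 = 335631719/1180883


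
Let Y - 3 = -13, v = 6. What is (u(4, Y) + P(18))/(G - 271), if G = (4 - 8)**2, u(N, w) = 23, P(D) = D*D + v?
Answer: -353/255 ≈ -1.3843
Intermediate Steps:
P(D) = 6 + D**2 (P(D) = D*D + 6 = D**2 + 6 = 6 + D**2)
Y = -10 (Y = 3 - 13 = -10)
G = 16 (G = (-4)**2 = 16)
(u(4, Y) + P(18))/(G - 271) = (23 + (6 + 18**2))/(16 - 271) = (23 + (6 + 324))/(-255) = (23 + 330)*(-1/255) = 353*(-1/255) = -353/255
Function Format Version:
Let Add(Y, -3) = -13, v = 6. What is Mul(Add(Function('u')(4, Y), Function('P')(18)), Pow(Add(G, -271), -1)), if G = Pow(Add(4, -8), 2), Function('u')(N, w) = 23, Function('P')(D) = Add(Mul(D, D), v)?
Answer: Rational(-353, 255) ≈ -1.3843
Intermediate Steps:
Function('P')(D) = Add(6, Pow(D, 2)) (Function('P')(D) = Add(Mul(D, D), 6) = Add(Pow(D, 2), 6) = Add(6, Pow(D, 2)))
Y = -10 (Y = Add(3, -13) = -10)
G = 16 (G = Pow(-4, 2) = 16)
Mul(Add(Function('u')(4, Y), Function('P')(18)), Pow(Add(G, -271), -1)) = Mul(Add(23, Add(6, Pow(18, 2))), Pow(Add(16, -271), -1)) = Mul(Add(23, Add(6, 324)), Pow(-255, -1)) = Mul(Add(23, 330), Rational(-1, 255)) = Mul(353, Rational(-1, 255)) = Rational(-353, 255)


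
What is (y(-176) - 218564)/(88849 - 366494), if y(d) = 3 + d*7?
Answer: 219793/277645 ≈ 0.79163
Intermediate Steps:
y(d) = 3 + 7*d
(y(-176) - 218564)/(88849 - 366494) = ((3 + 7*(-176)) - 218564)/(88849 - 366494) = ((3 - 1232) - 218564)/(-277645) = (-1229 - 218564)*(-1/277645) = -219793*(-1/277645) = 219793/277645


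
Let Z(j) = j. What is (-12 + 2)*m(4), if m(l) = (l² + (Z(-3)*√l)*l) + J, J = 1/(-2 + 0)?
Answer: 85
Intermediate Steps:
J = -½ (J = 1/(-2) = -½ ≈ -0.50000)
m(l) = -½ + l² - 3*l^(3/2) (m(l) = (l² + (-3*√l)*l) - ½ = (l² - 3*l^(3/2)) - ½ = -½ + l² - 3*l^(3/2))
(-12 + 2)*m(4) = (-12 + 2)*(-½ + 4² - 3*4^(3/2)) = -10*(-½ + 16 - 3*8) = -10*(-½ + 16 - 24) = -10*(-17/2) = 85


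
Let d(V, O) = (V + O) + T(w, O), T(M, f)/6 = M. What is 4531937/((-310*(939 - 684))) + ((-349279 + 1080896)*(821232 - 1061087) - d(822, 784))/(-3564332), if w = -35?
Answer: 6927849264662233/140880222300 ≈ 49175.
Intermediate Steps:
T(M, f) = 6*M
d(V, O) = -210 + O + V (d(V, O) = (V + O) + 6*(-35) = (O + V) - 210 = -210 + O + V)
4531937/((-310*(939 - 684))) + ((-349279 + 1080896)*(821232 - 1061087) - d(822, 784))/(-3564332) = 4531937/((-310*(939 - 684))) + ((-349279 + 1080896)*(821232 - 1061087) - (-210 + 784 + 822))/(-3564332) = 4531937/((-310*255)) + (731617*(-239855) - 1*1396)*(-1/3564332) = 4531937/(-79050) + (-175481995535 - 1396)*(-1/3564332) = 4531937*(-1/79050) - 175481996931*(-1/3564332) = -4531937/79050 + 175481996931/3564332 = 6927849264662233/140880222300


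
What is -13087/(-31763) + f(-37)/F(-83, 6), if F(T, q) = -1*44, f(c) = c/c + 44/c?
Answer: 935999/2248268 ≈ 0.41632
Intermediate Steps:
f(c) = 1 + 44/c
F(T, q) = -44
-13087/(-31763) + f(-37)/F(-83, 6) = -13087/(-31763) + ((44 - 37)/(-37))/(-44) = -13087*(-1/31763) - 1/37*7*(-1/44) = 569/1381 - 7/37*(-1/44) = 569/1381 + 7/1628 = 935999/2248268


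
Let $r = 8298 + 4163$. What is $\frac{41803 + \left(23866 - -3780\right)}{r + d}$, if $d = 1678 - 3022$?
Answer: $\frac{69449}{11117} \approx 6.2471$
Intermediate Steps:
$d = -1344$
$r = 12461$
$\frac{41803 + \left(23866 - -3780\right)}{r + d} = \frac{41803 + \left(23866 - -3780\right)}{12461 - 1344} = \frac{41803 + \left(23866 + 3780\right)}{11117} = \left(41803 + 27646\right) \frac{1}{11117} = 69449 \cdot \frac{1}{11117} = \frac{69449}{11117}$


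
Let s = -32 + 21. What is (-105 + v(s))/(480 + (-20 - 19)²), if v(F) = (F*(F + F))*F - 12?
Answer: -2779/2001 ≈ -1.3888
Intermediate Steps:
s = -11
v(F) = -12 + 2*F³ (v(F) = (F*(2*F))*F - 12 = (2*F²)*F - 12 = 2*F³ - 12 = -12 + 2*F³)
(-105 + v(s))/(480 + (-20 - 19)²) = (-105 + (-12 + 2*(-11)³))/(480 + (-20 - 19)²) = (-105 + (-12 + 2*(-1331)))/(480 + (-39)²) = (-105 + (-12 - 2662))/(480 + 1521) = (-105 - 2674)/2001 = -2779*1/2001 = -2779/2001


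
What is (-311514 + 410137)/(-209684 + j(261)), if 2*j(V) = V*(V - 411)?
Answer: -98623/229259 ≈ -0.43018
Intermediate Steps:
j(V) = V*(-411 + V)/2 (j(V) = (V*(V - 411))/2 = (V*(-411 + V))/2 = V*(-411 + V)/2)
(-311514 + 410137)/(-209684 + j(261)) = (-311514 + 410137)/(-209684 + (½)*261*(-411 + 261)) = 98623/(-209684 + (½)*261*(-150)) = 98623/(-209684 - 19575) = 98623/(-229259) = 98623*(-1/229259) = -98623/229259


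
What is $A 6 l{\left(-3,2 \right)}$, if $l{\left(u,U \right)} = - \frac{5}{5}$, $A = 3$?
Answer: $-18$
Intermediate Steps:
$l{\left(u,U \right)} = -1$ ($l{\left(u,U \right)} = \left(-5\right) \frac{1}{5} = -1$)
$A 6 l{\left(-3,2 \right)} = 3 \cdot 6 \left(-1\right) = 18 \left(-1\right) = -18$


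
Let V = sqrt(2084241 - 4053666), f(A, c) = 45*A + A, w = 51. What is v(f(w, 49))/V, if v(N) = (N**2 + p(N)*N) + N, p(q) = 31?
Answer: -1859596*I*sqrt(8753)/43765 ≈ -3975.3*I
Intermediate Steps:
f(A, c) = 46*A
V = 15*I*sqrt(8753) (V = sqrt(-1969425) = 15*I*sqrt(8753) ≈ 1403.4*I)
v(N) = N**2 + 32*N (v(N) = (N**2 + 31*N) + N = N**2 + 32*N)
v(f(w, 49))/V = ((46*51)*(32 + 46*51))/((15*I*sqrt(8753))) = (2346*(32 + 2346))*(-I*sqrt(8753)/131295) = (2346*2378)*(-I*sqrt(8753)/131295) = 5578788*(-I*sqrt(8753)/131295) = -1859596*I*sqrt(8753)/43765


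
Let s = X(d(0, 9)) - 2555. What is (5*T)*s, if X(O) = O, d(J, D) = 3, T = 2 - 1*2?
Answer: 0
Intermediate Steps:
T = 0 (T = 2 - 2 = 0)
s = -2552 (s = 3 - 2555 = -2552)
(5*T)*s = (5*0)*(-2552) = 0*(-2552) = 0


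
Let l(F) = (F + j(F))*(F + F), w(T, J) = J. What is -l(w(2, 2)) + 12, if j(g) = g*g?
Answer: -12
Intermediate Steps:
j(g) = g**2
l(F) = 2*F*(F + F**2) (l(F) = (F + F**2)*(F + F) = (F + F**2)*(2*F) = 2*F*(F + F**2))
-l(w(2, 2)) + 12 = -2*2**2*(1 + 2) + 12 = -2*4*3 + 12 = -1*24 + 12 = -24 + 12 = -12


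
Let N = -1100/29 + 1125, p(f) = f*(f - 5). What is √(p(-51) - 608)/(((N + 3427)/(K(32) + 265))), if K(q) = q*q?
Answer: 37381*√562/65454 ≈ 13.539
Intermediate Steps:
K(q) = q²
p(f) = f*(-5 + f)
N = 31525/29 (N = -1100*1/29 + 1125 = -1100/29 + 1125 = 31525/29 ≈ 1087.1)
√(p(-51) - 608)/(((N + 3427)/(K(32) + 265))) = √(-51*(-5 - 51) - 608)/(((31525/29 + 3427)/(32² + 265))) = √(-51*(-56) - 608)/((130908/(29*(1024 + 265)))) = √(2856 - 608)/(((130908/29)/1289)) = √2248/(((130908/29)*(1/1289))) = (2*√562)/(130908/37381) = (2*√562)*(37381/130908) = 37381*√562/65454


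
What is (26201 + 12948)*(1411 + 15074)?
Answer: 645371265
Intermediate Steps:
(26201 + 12948)*(1411 + 15074) = 39149*16485 = 645371265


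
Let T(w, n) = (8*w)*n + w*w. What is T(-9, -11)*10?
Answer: 8730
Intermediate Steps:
T(w, n) = w**2 + 8*n*w (T(w, n) = 8*n*w + w**2 = w**2 + 8*n*w)
T(-9, -11)*10 = -9*(-9 + 8*(-11))*10 = -9*(-9 - 88)*10 = -9*(-97)*10 = 873*10 = 8730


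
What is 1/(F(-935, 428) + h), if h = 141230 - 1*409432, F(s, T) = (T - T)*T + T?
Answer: -1/267774 ≈ -3.7345e-6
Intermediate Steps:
F(s, T) = T (F(s, T) = 0*T + T = 0 + T = T)
h = -268202 (h = 141230 - 409432 = -268202)
1/(F(-935, 428) + h) = 1/(428 - 268202) = 1/(-267774) = -1/267774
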